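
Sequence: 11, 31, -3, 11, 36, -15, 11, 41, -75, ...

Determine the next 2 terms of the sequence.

Split by position mod 3: positions 1, 4, 7, … form one track, and each other residue class forms its own.
Track A: 11, 11, 11 (constant 11).
Track B: 31, 36, 41 (arithmetic, step +5).
Track C: -3, -15, -75 (geometric, ×5 each step).
Position 10 → track A, term 4 = 11.
The 11th slot belongs to track B; its 4th term is 46.

11, 46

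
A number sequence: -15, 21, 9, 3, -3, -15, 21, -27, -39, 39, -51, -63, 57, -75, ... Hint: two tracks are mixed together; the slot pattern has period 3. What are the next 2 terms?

The slot pattern repeats as ABB (period 3), so there are 2 interleaved tracks.
Track A: -15, 3, 21, 39, 57 — arithmetic, step +18.
Track B: 21, 9, -3, -15, -27, -39, -51, -63, -75 — arithmetic, step −12.
Position 15 falls in track B as its term 10, giving -87.
Position 16 falls in track A as its term 6, giving 75.

-87, 75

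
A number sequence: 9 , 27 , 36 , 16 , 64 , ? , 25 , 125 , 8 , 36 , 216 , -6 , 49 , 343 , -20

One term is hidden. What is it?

22

Split by position mod 3 into 3 tracks.
Subsequence A: 9, 16, 25, 36, 49 — perfect squares starting at 3².
Subsequence B: 27, 64, 125, 216, 343 — perfect cubes starting at 3³.
Subsequence C: 36, ?, 8, -6, -20 — subtracting 14 each time.
The gap is subsequence C's term 2; the rule gives 22.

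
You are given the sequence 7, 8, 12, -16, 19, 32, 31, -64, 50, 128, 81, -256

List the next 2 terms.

Split by position mod 2 into 2 tracks.
Track A is 7, 12, 19, 31, 50, 81, which is Fibonacci-style (each term is the sum of the two before it).
Track B is 8, -16, 32, -64, 128, -256, which is geometric, ×-2 each step.
Position 13 falls in track A as its term 7, giving 131.
The 14th slot belongs to track B; its 7th term is 512.

131, 512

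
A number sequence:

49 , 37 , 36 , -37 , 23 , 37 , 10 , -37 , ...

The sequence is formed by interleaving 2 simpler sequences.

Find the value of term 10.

37

The terms cycle through 2 interleaved subsequences.
Stream A: 49, 36, 23, 10 (subtracting 13 each time).
Stream B: 37, -37, 37, -37 (alternating ±37).
Term 10 comes from stream B (its 5th entry): 37.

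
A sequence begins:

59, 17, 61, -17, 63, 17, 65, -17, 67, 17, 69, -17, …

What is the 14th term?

17

Positions 1, 3, 5, … form one subsequence and positions 2, 4, 6, … form another.
Subsequence A: 59, 61, 63, 65, 67, 69 (arithmetic, step +2).
Subsequence B: 17, -17, 17, -17, 17, -17 (oscillating between 17 and -17).
Position 14 → subsequence B, term 7 = 17.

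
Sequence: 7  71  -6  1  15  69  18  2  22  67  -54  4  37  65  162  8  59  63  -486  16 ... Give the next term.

96

The terms cycle through 4 interleaved subsequences.
Subsequence A = 7, 15, 22, 37, 59: Fibonacci-style (each term is the sum of the two before it).
Subsequence B = 71, 69, 67, 65, 63: linear: a_n = 73 − 2·n.
Subsequence C = -6, 18, -54, 162, -486: a geometric progression (common ratio -3).
Subsequence D = 1, 2, 4, 8, 16: powers of 2.
Position 21 → subsequence A, term 6 = 96.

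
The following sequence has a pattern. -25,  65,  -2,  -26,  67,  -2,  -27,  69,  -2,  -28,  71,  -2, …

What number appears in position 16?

-30

Split by position mod 3 into 3 tracks.
Subsequence A = -25, -26, -27, -28: arithmetic, step −1.
Subsequence B = 65, 67, 69, 71: arithmetic with common difference +2.
Subsequence C = -2, -2, -2, -2: the constant sequence -2.
Position 16 falls in subsequence A as its term 6, giving -30.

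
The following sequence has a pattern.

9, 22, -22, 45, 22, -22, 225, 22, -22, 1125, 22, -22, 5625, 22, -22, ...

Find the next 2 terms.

Reading positions in blocks of 3 reveals the pattern ABB — 2 tracks woven together.
Track A: 9, 45, 225, 1125, 5625 — geometric, ×5 each step.
Track B: 22, -22, 22, -22, 22, -22, 22, -22, 22, -22 — the oscillation 22·(−1)^(n+1).
Term 16 comes from track A (its 6th entry): 28125.
Term 17 comes from track B (its 11th entry): 22.

28125, 22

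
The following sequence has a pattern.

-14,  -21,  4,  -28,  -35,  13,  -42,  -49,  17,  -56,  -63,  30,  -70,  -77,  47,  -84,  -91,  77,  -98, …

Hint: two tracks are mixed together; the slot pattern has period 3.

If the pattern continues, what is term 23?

Reading positions in blocks of 3 reveals the pattern AAB — 2 tracks woven together.
Stream A = -14, -21, -28, -35, -42, -49, -56, -63, -70, -77, -84, -91, -98: subtracting 7 each time.
Stream B = 4, 13, 17, 30, 47, 77: Fibonacci-style (each term is the sum of the two before it).
Term 23 comes from stream A (its 16th entry): -119.

-119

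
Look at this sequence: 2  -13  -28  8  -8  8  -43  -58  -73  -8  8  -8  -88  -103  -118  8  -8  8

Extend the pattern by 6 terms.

Positions follow the repeating pattern AAABBB; grouping by letter gives 2 tracks.
Track A: 2, -13, -28, -43, -58, -73, -88, -103, -118. Subtracting 15 each time.
Track B: 8, -8, 8, -8, 8, -8, 8, -8, 8. Oscillating between 8 and -8.
Term 19 comes from track A (its 10th entry): -133.
The 20th slot belongs to track A; its 11th term is -148.
The 21st slot belongs to track A; its 12th term is -163.
Position 22 → track B, term 10 = -8.
The 23rd slot belongs to track B; its 11th term is 8.
Term 24 comes from track B (its 12th entry): -8.

-133, -148, -163, -8, 8, -8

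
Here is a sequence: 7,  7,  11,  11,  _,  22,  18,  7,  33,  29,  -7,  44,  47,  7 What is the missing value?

Read the sequence 3 terms at a time; column i is its own pattern.
Subsequence A: 7, 11, 18, 29, 47 — Fibonacci-style (each term is the sum of the two before it).
Subsequence B: 7, ?, 7, -7, 7 — the oscillation 7·(−1)^(n+1).
Subsequence C: 11, 22, 33, 44 — arithmetic with common difference +11.
Subsequence B's pattern makes the blank -7.

-7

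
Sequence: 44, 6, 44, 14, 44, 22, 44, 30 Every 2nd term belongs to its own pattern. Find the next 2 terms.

Split by position mod 2 into 2 tracks.
Stream A: 44, 44, 44, 44 (always 44).
Stream B: 6, 14, 22, 30 (adding 8 each time).
Position 9 falls in stream A as its term 5, giving 44.
Position 10 → stream B, term 5 = 38.

44, 38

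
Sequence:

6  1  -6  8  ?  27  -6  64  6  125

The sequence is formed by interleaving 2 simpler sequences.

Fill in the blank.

6

Positions 1, 3, 5, … form one subsequence and positions 2, 4, 6, … form another.
Subsequence A: 6, -6, ?, -6, 6. Oscillating between 6 and -6.
Subsequence B: 1, 8, 27, 64, 125. Perfect cubes starting at 1³.
So the missing entry in subsequence A is 6.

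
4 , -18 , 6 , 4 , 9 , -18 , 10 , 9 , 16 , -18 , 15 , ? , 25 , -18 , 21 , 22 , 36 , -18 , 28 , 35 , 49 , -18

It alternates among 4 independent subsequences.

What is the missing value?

13

Taking every 4th term gives 4 separate tracks.
Track A: 4, 9, 16, 25, 36, 49 — the squares 2², 3², 4², ….
Track B: -18, -18, -18, -18, -18, -18 — always -18.
Track C: 6, 10, 15, 21, 28 — the triangular numbers T_3, T_4, ….
Track D: 4, 9, ?, 22, 35 — Fibonacci-style (each term is the sum of the two before it).
Track D's pattern makes the blank 13.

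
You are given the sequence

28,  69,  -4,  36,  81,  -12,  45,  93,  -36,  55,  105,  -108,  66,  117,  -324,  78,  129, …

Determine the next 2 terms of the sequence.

-972, 91

Split by position mod 3: positions 1, 4, 7, … form one track, and each other residue class forms its own.
Track A: 28, 36, 45, 55, 66, 78 (the triangular numbers T_7, T_8, …).
Track B: 69, 81, 93, 105, 117, 129 (arithmetic with common difference +12).
Track C: -4, -12, -36, -108, -324 (geometric, ×3 each step).
Position 18 falls in track C as its term 6, giving -972.
Position 19 → track A, term 7 = 91.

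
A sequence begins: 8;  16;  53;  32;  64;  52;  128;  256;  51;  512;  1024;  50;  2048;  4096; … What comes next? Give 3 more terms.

The slot pattern repeats as AAB (period 3), so there are 2 interleaved tracks.
Track A: 8, 16, 32, 64, 128, 256, 512, 1024, 2048, 4096 — powers of 2.
Track B: 53, 52, 51, 50 — arithmetic with common difference −1.
Term 15 comes from track B (its 5th entry): 49.
Term 16 comes from track A (its 11th entry): 8192.
Position 17 falls in track A as its term 12, giving 16384.

49, 8192, 16384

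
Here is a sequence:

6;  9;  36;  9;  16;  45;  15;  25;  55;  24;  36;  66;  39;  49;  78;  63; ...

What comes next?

Split by position mod 3 into 3 tracks.
Track A: 6, 9, 15, 24, 39, 63. A Fibonacci-like recurrence a_n = a_{n-1} + a_{n-2}.
Track B: 9, 16, 25, 36, 49. Consecutive squares n² from n = 3.
Track C: 36, 45, 55, 66, 78. Triangular numbers starting at T_8.
Position 17 falls in track B as its term 6, giving 64.

64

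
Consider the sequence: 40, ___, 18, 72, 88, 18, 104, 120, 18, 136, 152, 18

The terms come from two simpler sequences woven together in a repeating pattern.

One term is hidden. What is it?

56

Reading positions in blocks of 3 reveals the pattern AAB — 2 tracks woven together.
Subsequence A: 40, ?, 72, 88, 104, 120, 136, 152 — arithmetic with common difference +16.
Subsequence B: 18, 18, 18, 18 — the constant sequence 18.
Subsequence A's pattern makes the blank 56.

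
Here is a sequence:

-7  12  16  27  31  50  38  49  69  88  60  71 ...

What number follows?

107

Positions follow the repeating pattern AABB; grouping by letter gives 2 tracks.
Stream A: -7, 12, 31, 50, 69, 88. Arithmetic, step +19.
Stream B: 16, 27, 38, 49, 60, 71. Adding 11 each time.
Position 13 → stream A, term 7 = 107.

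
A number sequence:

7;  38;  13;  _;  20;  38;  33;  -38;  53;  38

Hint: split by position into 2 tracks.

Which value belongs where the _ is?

The terms cycle through 2 interleaved subsequences.
Stream A: 7, 13, 20, 33, 53 — each term equals the sum of the previous two.
Stream B: 38, ?, 38, -38, 38 — alternating ±38.
Stream B's pattern makes the blank -38.

-38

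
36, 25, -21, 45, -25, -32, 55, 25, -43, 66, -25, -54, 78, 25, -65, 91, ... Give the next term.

Read the sequence 3 terms at a time; column i is its own pattern.
Subsequence A: 36, 45, 55, 66, 78, 91. Triangular numbers n(n+1)/2 for n = 8, 9, ….
Subsequence B: 25, -25, 25, -25, 25. Alternating ±25.
Subsequence C: -21, -32, -43, -54, -65. Subtracting 11 each time.
Term 17 comes from subsequence B (its 6th entry): -25.

-25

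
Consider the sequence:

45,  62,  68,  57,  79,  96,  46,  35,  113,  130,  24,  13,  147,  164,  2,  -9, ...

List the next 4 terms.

Reading positions in blocks of 4 reveals the pattern AABB — 2 tracks woven together.
Subsequence A: 45, 62, 79, 96, 113, 130, 147, 164 (linear: a_n = 28 + 17·n).
Subsequence B: 68, 57, 46, 35, 24, 13, 2, -9 (linear: a_n = 79 − 11·n).
The 17th slot belongs to subsequence A; its 9th term is 181.
Position 18 → subsequence A, term 10 = 198.
Position 19 falls in subsequence B as its term 9, giving -20.
Position 20 → subsequence B, term 10 = -31.

181, 198, -20, -31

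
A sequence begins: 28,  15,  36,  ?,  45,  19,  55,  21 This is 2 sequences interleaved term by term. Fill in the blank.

Split by position mod 2 into 2 tracks.
Subsequence A: 28, 36, 45, 55 (triangular numbers starting at T_7).
Subsequence B: 15, ?, 19, 21 (linear: a_n = 13 + 2·n).
Subsequence B's pattern makes the blank 17.

17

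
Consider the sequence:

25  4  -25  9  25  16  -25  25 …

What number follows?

25

Taking every 2nd term gives 2 separate tracks.
Track A: 25, -25, 25, -25. Alternating ±25.
Track B: 4, 9, 16, 25. Perfect squares starting at 2².
The 9th slot belongs to track A; its 5th term is 25.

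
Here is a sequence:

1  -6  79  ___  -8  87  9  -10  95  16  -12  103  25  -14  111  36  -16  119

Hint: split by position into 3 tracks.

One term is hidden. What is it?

Split by position mod 3: positions 1, 4, 7, … form one track, and each other residue class forms its own.
Subsequence A: 1, ?, 9, 16, 25, 36. The squares 1², 2², 3², ….
Subsequence B: -6, -8, -10, -12, -14, -16. Subtracting 2 each time.
Subsequence C: 79, 87, 95, 103, 111, 119. Arithmetic with common difference +8.
The gap is subsequence A's term 2; the rule gives 4.

4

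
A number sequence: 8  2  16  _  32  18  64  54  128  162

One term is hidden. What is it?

Taking every 2nd term gives 2 separate tracks.
Track A is 8, 16, 32, 64, 128, which is powers 2^3, 2^4, 2^5, ….
Track B is 2, ?, 18, 54, 162, which is a geometric progression (common ratio 3).
Track B's pattern makes the blank 6.

6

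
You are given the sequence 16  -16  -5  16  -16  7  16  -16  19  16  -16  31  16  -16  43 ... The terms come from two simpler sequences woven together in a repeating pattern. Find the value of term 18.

55

The slot pattern repeats as AAB (period 3), so there are 2 interleaved tracks.
Track A = 16, -16, 16, -16, 16, -16, 16, -16, 16, -16: the oscillation 16·(−1)^(n+1).
Track B = -5, 7, 19, 31, 43: arithmetic with common difference +12.
The 18th slot belongs to track B; its 6th term is 55.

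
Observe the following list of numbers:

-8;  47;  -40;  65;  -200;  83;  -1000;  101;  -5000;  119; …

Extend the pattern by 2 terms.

-25000, 137

The terms cycle through 2 interleaved subsequences.
Subsequence A: -8, -40, -200, -1000, -5000 (a geometric progression (common ratio 5)).
Subsequence B: 47, 65, 83, 101, 119 (arithmetic, step +18).
Term 11 comes from subsequence A (its 6th entry): -25000.
Position 12 → subsequence B, term 6 = 137.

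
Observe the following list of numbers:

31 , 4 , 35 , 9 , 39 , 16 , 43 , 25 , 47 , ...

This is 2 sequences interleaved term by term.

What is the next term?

Taking every 2nd term gives 2 separate tracks.
Stream A: 31, 35, 39, 43, 47 — arithmetic with common difference +4.
Stream B: 4, 9, 16, 25 — the squares 2², 3², 4², ….
Term 10 comes from stream B (its 5th entry): 36.

36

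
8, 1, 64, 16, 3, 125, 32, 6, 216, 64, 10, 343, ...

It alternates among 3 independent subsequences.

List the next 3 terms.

Split by position mod 3: positions 1, 4, 7, … form one track, and each other residue class forms its own.
Track A = 8, 16, 32, 64: powers 2^3, 2^4, 2^5, ….
Track B = 1, 3, 6, 10: the triangular numbers T_1, T_2, ….
Track C = 64, 125, 216, 343: consecutive cubes n³ from n = 4.
The 13th slot belongs to track A; its 5th term is 128.
The 14th slot belongs to track B; its 5th term is 15.
Term 15 comes from track C (its 5th entry): 512.

128, 15, 512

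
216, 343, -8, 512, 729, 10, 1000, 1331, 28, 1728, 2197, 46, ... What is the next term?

The slot pattern repeats as AAB (period 3), so there are 2 interleaved tracks.
Subsequence A is 216, 343, 512, 729, 1000, 1331, 1728, 2197, which is consecutive cubes n³ from n = 6.
Subsequence B is -8, 10, 28, 46, which is adding 18 each time.
Position 13 falls in subsequence A as its term 9, giving 2744.

2744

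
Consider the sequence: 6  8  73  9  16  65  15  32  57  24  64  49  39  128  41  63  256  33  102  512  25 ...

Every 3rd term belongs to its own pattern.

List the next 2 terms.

Taking every 3rd term gives 3 separate tracks.
Track A: 6, 9, 15, 24, 39, 63, 102 — each term equals the sum of the previous two.
Track B: 8, 16, 32, 64, 128, 256, 512 — successive powers of 2.
Track C: 73, 65, 57, 49, 41, 33, 25 — linear: a_n = 81 − 8·n.
The 22nd slot belongs to track A; its 8th term is 165.
The 23rd slot belongs to track B; its 8th term is 1024.

165, 1024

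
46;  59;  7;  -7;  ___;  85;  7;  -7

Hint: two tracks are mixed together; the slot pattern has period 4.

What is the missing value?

Reading positions in blocks of 4 reveals the pattern AABB — 2 tracks woven together.
Track A: 46, 59, ?, 85 — linear: a_n = 33 + 13·n.
Track B: 7, -7, 7, -7 — oscillating between 7 and -7.
Filling track A at index 3 by its rule yields 72.

72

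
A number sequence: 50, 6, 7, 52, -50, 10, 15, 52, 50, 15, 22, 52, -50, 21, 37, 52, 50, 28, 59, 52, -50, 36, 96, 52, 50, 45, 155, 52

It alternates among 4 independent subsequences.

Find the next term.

Split by position mod 4 into 4 tracks.
Subsequence A: 50, -50, 50, -50, 50, -50, 50 (oscillating between 50 and -50).
Subsequence B: 6, 10, 15, 21, 28, 36, 45 (the triangular numbers T_3, T_4, …).
Subsequence C: 7, 15, 22, 37, 59, 96, 155 (a Fibonacci-like recurrence a_n = a_{n-1} + a_{n-2}).
Subsequence D: 52, 52, 52, 52, 52, 52, 52 (the constant sequence 52).
The 29th slot belongs to subsequence A; its 8th term is -50.

-50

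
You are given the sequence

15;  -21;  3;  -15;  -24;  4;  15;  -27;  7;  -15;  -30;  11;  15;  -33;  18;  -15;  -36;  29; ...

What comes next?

Split by position mod 3 into 3 tracks.
Stream A: 15, -15, 15, -15, 15, -15 — oscillating between 15 and -15.
Stream B: -21, -24, -27, -30, -33, -36 — subtracting 3 each time.
Stream C: 3, 4, 7, 11, 18, 29 — a Fibonacci-like recurrence a_n = a_{n-1} + a_{n-2}.
The 19th slot belongs to stream A; its 7th term is 15.

15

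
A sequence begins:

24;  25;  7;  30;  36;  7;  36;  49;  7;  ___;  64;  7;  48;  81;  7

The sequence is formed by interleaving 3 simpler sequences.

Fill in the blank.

42

Split by position mod 3 into 3 tracks.
Subsequence A: 24, 30, 36, ?, 48 — adding 6 each time.
Subsequence B: 25, 36, 49, 64, 81 — perfect squares starting at 5².
Subsequence C: 7, 7, 7, 7, 7 — the constant sequence 7.
The gap is subsequence A's term 4; the rule gives 42.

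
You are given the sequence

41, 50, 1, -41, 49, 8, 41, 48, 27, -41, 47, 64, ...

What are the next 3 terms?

41, 46, 125

Split by position mod 3: positions 1, 4, 7, … form one track, and each other residue class forms its own.
Track A is 41, -41, 41, -41, which is oscillating between 41 and -41.
Track B is 50, 49, 48, 47, which is subtracting 1 each time.
Track C is 1, 8, 27, 64, which is perfect cubes starting at 1³.
The 13th slot belongs to track A; its 5th term is 41.
Position 14 falls in track B as its term 5, giving 46.
Position 15 → track C, term 5 = 125.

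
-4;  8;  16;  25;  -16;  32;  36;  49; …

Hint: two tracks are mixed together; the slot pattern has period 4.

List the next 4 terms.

-64, 128, 64, 81

Positions follow the repeating pattern AABB; grouping by letter gives 2 tracks.
Subsequence A: -4, 8, -16, 32. Geometric, ×-2 each step.
Subsequence B: 16, 25, 36, 49. Consecutive squares n² from n = 4.
Position 9 → subsequence A, term 5 = -64.
Position 10 falls in subsequence A as its term 6, giving 128.
Position 11 falls in subsequence B as its term 5, giving 64.
Position 12 → subsequence B, term 6 = 81.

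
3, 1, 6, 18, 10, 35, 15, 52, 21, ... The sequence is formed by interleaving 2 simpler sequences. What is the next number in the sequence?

Positions 1, 3, 5, … form one subsequence and positions 2, 4, 6, … form another.
Track A is 3, 6, 10, 15, 21, which is triangular numbers starting at T_2.
Track B is 1, 18, 35, 52, which is adding 17 each time.
Position 10 → track B, term 5 = 69.

69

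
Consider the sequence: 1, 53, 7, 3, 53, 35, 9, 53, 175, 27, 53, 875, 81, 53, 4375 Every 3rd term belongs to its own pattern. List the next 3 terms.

243, 53, 21875

Taking every 3rd term gives 3 separate tracks.
Track A: 1, 3, 9, 27, 81 (powers 3^0, 3^1, 3^2, …).
Track B: 53, 53, 53, 53, 53 (constant 53).
Track C: 7, 35, 175, 875, 4375 (geometric with ratio 5).
Term 16 comes from track A (its 6th entry): 243.
The 17th slot belongs to track B; its 6th term is 53.
Term 18 comes from track C (its 6th entry): 21875.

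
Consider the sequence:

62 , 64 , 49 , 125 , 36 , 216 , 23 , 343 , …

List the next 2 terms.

Positions 1, 3, 5, … form one subsequence and positions 2, 4, 6, … form another.
Track A: 62, 49, 36, 23 (subtracting 13 each time).
Track B: 64, 125, 216, 343 (perfect cubes starting at 4³).
Position 9 falls in track A as its term 5, giving 10.
Position 10 → track B, term 5 = 512.

10, 512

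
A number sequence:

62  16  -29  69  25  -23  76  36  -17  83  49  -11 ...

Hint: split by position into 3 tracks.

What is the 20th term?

The terms cycle through 3 interleaved subsequences.
Subsequence A = 62, 69, 76, 83: adding 7 each time.
Subsequence B = 16, 25, 36, 49: perfect squares starting at 4².
Subsequence C = -29, -23, -17, -11: arithmetic with common difference +6.
Position 20 → subsequence B, term 7 = 100.

100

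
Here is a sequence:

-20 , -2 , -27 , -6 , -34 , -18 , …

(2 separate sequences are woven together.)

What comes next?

Odd-indexed and even-indexed terms follow separate rules.
Track A: -20, -27, -34 — subtracting 7 each time.
Track B: -2, -6, -18 — a geometric progression (common ratio 3).
Position 7 falls in track A as its term 4, giving -41.

-41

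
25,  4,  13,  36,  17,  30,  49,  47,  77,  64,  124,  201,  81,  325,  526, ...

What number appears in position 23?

Positions follow the repeating pattern ABB; grouping by letter gives 2 tracks.
Track A is 25, 36, 49, 64, 81, which is perfect squares starting at 5².
Track B is 4, 13, 17, 30, 47, 77, 124, 201, 325, 526, which is each term equals the sum of the previous two.
Position 23 → track B, term 15 = 5833.

5833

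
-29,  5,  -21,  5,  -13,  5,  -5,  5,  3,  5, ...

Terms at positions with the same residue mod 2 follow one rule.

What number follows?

Odd-indexed and even-indexed terms follow separate rules.
Subsequence A: -29, -21, -13, -5, 3 (linear: a_n = -37 + 8·n).
Subsequence B: 5, 5, 5, 5, 5 (the constant sequence 5).
Term 11 comes from subsequence A (its 6th entry): 11.

11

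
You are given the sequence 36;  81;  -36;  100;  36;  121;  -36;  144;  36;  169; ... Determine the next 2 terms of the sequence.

-36, 196

Taking every 2nd term gives 2 separate tracks.
Track A: 36, -36, 36, -36, 36. Oscillating between 36 and -36.
Track B: 81, 100, 121, 144, 169. Perfect squares starting at 9².
Term 11 comes from track A (its 6th entry): -36.
Position 12 → track B, term 6 = 196.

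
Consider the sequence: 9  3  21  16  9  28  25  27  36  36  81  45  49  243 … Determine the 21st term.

78

Read the sequence 3 terms at a time; column i is its own pattern.
Stream A is 9, 16, 25, 36, 49, which is the squares 3², 4², 5², ….
Stream B is 3, 9, 27, 81, 243, which is powers 3^1, 3^2, 3^3, ….
Stream C is 21, 28, 36, 45, which is the triangular numbers T_6, T_7, ….
Position 21 → stream C, term 7 = 78.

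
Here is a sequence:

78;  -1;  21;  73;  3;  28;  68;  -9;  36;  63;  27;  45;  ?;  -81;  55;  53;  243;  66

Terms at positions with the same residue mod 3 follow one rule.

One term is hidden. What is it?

Taking every 3rd term gives 3 separate tracks.
Track A: 78, 73, 68, 63, ?, 53 (subtracting 5 each time).
Track B: -1, 3, -9, 27, -81, 243 (a geometric progression (common ratio -3)).
Track C: 21, 28, 36, 45, 55, 66 (triangular numbers starting at T_6).
Filling track A at index 5 by its rule yields 58.

58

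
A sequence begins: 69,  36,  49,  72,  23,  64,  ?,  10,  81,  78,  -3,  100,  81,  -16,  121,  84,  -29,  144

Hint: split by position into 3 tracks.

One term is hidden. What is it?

75

Split by position mod 3 into 3 tracks.
Track A = 69, 72, ?, 78, 81, 84: linear: a_n = 66 + 3·n.
Track B = 36, 23, 10, -3, -16, -29: subtracting 13 each time.
Track C = 49, 64, 81, 100, 121, 144: the squares 7², 8², 9², ….
So the missing entry in track A is 75.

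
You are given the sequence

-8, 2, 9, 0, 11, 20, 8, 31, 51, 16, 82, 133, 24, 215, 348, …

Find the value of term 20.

1474

Positions follow the repeating pattern ABB; grouping by letter gives 2 tracks.
Track A: -8, 0, 8, 16, 24. Adding 8 each time.
Track B: 2, 9, 11, 20, 31, 51, 82, 133, 215, 348. Fibonacci-style (each term is the sum of the two before it).
Term 20 comes from track B (its 13th entry): 1474.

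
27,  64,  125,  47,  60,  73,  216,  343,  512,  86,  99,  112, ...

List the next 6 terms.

729, 1000, 1331, 125, 138, 151

The slot pattern repeats as AAABBB (period 6), so there are 2 interleaved tracks.
Subsequence A is 27, 64, 125, 216, 343, 512, which is the cubes 3³, 4³, 5³, ….
Subsequence B is 47, 60, 73, 86, 99, 112, which is linear: a_n = 34 + 13·n.
Position 13 falls in subsequence A as its term 7, giving 729.
The 14th slot belongs to subsequence A; its 8th term is 1000.
Position 15 falls in subsequence A as its term 9, giving 1331.
Term 16 comes from subsequence B (its 7th entry): 125.
The 17th slot belongs to subsequence B; its 8th term is 138.
Term 18 comes from subsequence B (its 9th entry): 151.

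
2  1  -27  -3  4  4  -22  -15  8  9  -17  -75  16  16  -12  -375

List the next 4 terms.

The terms cycle through 4 interleaved subsequences.
Track A is 2, 4, 8, 16, which is successive powers of 2.
Track B is 1, 4, 9, 16, which is perfect squares starting at 1².
Track C is -27, -22, -17, -12, which is linear: a_n = -32 + 5·n.
Track D is -3, -15, -75, -375, which is geometric, ×5 each step.
Position 17 → track A, term 5 = 32.
The 18th slot belongs to track B; its 5th term is 25.
The 19th slot belongs to track C; its 5th term is -7.
The 20th slot belongs to track D; its 5th term is -1875.

32, 25, -7, -1875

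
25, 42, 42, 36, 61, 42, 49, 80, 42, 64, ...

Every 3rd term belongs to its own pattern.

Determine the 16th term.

Taking every 3rd term gives 3 separate tracks.
Subsequence A: 25, 36, 49, 64 — consecutive squares n² from n = 5.
Subsequence B: 42, 61, 80 — arithmetic, step +19.
Subsequence C: 42, 42, 42 — constant 42.
Position 16 falls in subsequence A as its term 6, giving 100.

100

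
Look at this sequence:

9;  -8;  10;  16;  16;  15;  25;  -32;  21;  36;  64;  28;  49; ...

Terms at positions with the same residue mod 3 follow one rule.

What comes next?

-128

Split by position mod 3 into 3 tracks.
Subsequence A: 9, 16, 25, 36, 49 (perfect squares starting at 3²).
Subsequence B: -8, 16, -32, 64 (multiplying by -2 each time).
Subsequence C: 10, 15, 21, 28 (triangular numbers n(n+1)/2 for n = 4, 5, …).
Position 14 → subsequence B, term 5 = -128.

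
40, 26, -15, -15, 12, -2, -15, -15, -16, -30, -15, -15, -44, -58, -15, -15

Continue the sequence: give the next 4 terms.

-72, -86, -15, -15

Reading positions in blocks of 4 reveals the pattern AABB — 2 tracks woven together.
Stream A = 40, 26, 12, -2, -16, -30, -44, -58: subtracting 14 each time.
Stream B = -15, -15, -15, -15, -15, -15, -15, -15: the constant sequence -15.
Position 17 falls in stream A as its term 9, giving -72.
Position 18 falls in stream A as its term 10, giving -86.
Position 19 falls in stream B as its term 9, giving -15.
Position 20 → stream B, term 10 = -15.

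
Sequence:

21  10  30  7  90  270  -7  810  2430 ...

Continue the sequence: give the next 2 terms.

Reading positions in blocks of 3 reveals the pattern ABB — 2 tracks woven together.
Stream A: 21, 7, -7. Arithmetic with common difference −14.
Stream B: 10, 30, 90, 270, 810, 2430. Geometric, ×3 each step.
The 10th slot belongs to stream A; its 4th term is -21.
The 11th slot belongs to stream B; its 7th term is 7290.

-21, 7290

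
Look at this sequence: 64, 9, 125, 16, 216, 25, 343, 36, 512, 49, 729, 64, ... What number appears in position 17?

1728

Taking every 2nd term gives 2 separate tracks.
Track A: 64, 125, 216, 343, 512, 729 — perfect cubes starting at 4³.
Track B: 9, 16, 25, 36, 49, 64 — the squares 3², 4², 5², ….
The 17th slot belongs to track A; its 9th term is 1728.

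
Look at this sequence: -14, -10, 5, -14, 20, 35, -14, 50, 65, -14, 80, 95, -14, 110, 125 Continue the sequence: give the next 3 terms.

-14, 140, 155

Reading positions in blocks of 3 reveals the pattern ABB — 2 tracks woven together.
Track A: -14, -14, -14, -14, -14 — the constant sequence -14.
Track B: -10, 5, 20, 35, 50, 65, 80, 95, 110, 125 — linear: a_n = -25 + 15·n.
Term 16 comes from track A (its 6th entry): -14.
Term 17 comes from track B (its 11th entry): 140.
Position 18 → track B, term 12 = 155.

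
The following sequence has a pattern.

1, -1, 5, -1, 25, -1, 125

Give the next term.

-1

Odd-indexed and even-indexed terms follow separate rules.
Subsequence A is 1, 5, 25, 125, which is successive powers of 5.
Subsequence B is -1, -1, -1, which is the constant sequence -1.
Term 8 comes from subsequence B (its 4th entry): -1.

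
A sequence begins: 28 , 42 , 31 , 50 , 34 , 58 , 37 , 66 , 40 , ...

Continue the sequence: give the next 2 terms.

The terms cycle through 2 interleaved subsequences.
Stream A = 28, 31, 34, 37, 40: adding 3 each time.
Stream B = 42, 50, 58, 66: arithmetic with common difference +8.
Term 10 comes from stream B (its 5th entry): 74.
The 11th slot belongs to stream A; its 6th term is 43.

74, 43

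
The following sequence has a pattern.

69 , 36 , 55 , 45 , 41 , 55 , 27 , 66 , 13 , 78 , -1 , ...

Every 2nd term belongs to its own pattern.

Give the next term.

91

The terms cycle through 2 interleaved subsequences.
Track A = 69, 55, 41, 27, 13, -1: subtracting 14 each time.
Track B = 36, 45, 55, 66, 78: triangular numbers n(n+1)/2 for n = 8, 9, ….
Term 12 comes from track B (its 6th entry): 91.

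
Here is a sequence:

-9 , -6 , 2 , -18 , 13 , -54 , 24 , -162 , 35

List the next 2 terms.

-486, 46

Taking every 2nd term gives 2 separate tracks.
Subsequence A is -9, 2, 13, 24, 35, which is linear: a_n = -20 + 11·n.
Subsequence B is -6, -18, -54, -162, which is multiplying by 3 each time.
Position 10 → subsequence B, term 5 = -486.
Position 11 → subsequence A, term 6 = 46.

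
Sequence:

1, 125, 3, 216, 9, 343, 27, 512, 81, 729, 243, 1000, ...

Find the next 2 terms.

729, 1331

Positions 1, 3, 5, … form one subsequence and positions 2, 4, 6, … form another.
Track A = 1, 3, 9, 27, 81, 243: powers of 3.
Track B = 125, 216, 343, 512, 729, 1000: the cubes 5³, 6³, 7³, ….
Term 13 comes from track A (its 7th entry): 729.
Position 14 → track B, term 7 = 1331.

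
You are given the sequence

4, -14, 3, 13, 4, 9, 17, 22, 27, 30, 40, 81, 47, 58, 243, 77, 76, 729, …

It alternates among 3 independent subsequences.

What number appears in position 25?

Split by position mod 3: positions 1, 4, 7, … form one track, and each other residue class forms its own.
Stream A: 4, 13, 17, 30, 47, 77 (a Fibonacci-like recurrence a_n = a_{n-1} + a_{n-2}).
Stream B: -14, 4, 22, 40, 58, 76 (linear: a_n = -32 + 18·n).
Stream C: 3, 9, 27, 81, 243, 729 (powers 3^1, 3^2, 3^3, …).
Position 25 falls in stream A as its term 9, giving 325.

325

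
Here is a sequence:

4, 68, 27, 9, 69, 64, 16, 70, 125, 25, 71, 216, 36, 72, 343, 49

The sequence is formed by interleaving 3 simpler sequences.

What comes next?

Taking every 3rd term gives 3 separate tracks.
Stream A: 4, 9, 16, 25, 36, 49 (perfect squares starting at 2²).
Stream B: 68, 69, 70, 71, 72 (adding 1 each time).
Stream C: 27, 64, 125, 216, 343 (the cubes 3³, 4³, 5³, …).
The 17th slot belongs to stream B; its 6th term is 73.

73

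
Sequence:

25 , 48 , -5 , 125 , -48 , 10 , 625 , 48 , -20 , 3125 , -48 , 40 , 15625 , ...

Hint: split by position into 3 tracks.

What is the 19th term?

390625

Split by position mod 3 into 3 tracks.
Subsequence A = 25, 125, 625, 3125, 15625: successive powers of 5.
Subsequence B = 48, -48, 48, -48: alternating ±48.
Subsequence C = -5, 10, -20, 40: geometric with ratio -2.
Position 19 → subsequence A, term 7 = 390625.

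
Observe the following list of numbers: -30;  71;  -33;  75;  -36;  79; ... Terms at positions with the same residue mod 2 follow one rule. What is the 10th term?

Split by position mod 2 into 2 tracks.
Subsequence A: -30, -33, -36. Arithmetic, step −3.
Subsequence B: 71, 75, 79. Arithmetic with common difference +4.
Position 10 falls in subsequence B as its term 5, giving 87.

87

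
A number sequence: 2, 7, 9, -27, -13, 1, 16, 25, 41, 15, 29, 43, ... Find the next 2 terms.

Reading positions in blocks of 6 reveals the pattern AAABBB — 2 tracks woven together.
Stream A: 2, 7, 9, 16, 25, 41 — Fibonacci-style (each term is the sum of the two before it).
Stream B: -27, -13, 1, 15, 29, 43 — adding 14 each time.
The 13th slot belongs to stream A; its 7th term is 66.
Position 14 → stream A, term 8 = 107.

66, 107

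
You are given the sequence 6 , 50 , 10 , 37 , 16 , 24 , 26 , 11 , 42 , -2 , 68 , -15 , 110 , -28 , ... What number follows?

178

Taking every 2nd term gives 2 separate tracks.
Track A is 6, 10, 16, 26, 42, 68, 110, which is each term equals the sum of the previous two.
Track B is 50, 37, 24, 11, -2, -15, -28, which is subtracting 13 each time.
Term 15 comes from track A (its 8th entry): 178.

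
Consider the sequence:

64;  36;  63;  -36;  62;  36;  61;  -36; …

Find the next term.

60

Odd-indexed and even-indexed terms follow separate rules.
Subsequence A is 64, 63, 62, 61, which is arithmetic with common difference −1.
Subsequence B is 36, -36, 36, -36, which is alternating ±36.
Term 9 comes from subsequence A (its 5th entry): 60.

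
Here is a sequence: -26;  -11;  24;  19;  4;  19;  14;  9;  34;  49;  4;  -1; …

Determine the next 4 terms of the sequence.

64, 79, -6, -11

Reading positions in blocks of 4 reveals the pattern AABB — 2 tracks woven together.
Subsequence A is -26, -11, 4, 19, 34, 49, which is adding 15 each time.
Subsequence B is 24, 19, 14, 9, 4, -1, which is linear: a_n = 29 − 5·n.
Position 13 → subsequence A, term 7 = 64.
Position 14 falls in subsequence A as its term 8, giving 79.
Term 15 comes from subsequence B (its 7th entry): -6.
The 16th slot belongs to subsequence B; its 8th term is -11.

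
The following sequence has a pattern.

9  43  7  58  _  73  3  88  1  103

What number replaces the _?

5

Taking every 2nd term gives 2 separate tracks.
Stream A: 9, 7, ?, 3, 1 — arithmetic with common difference −2.
Stream B: 43, 58, 73, 88, 103 — linear: a_n = 28 + 15·n.
Stream A's pattern makes the blank 5.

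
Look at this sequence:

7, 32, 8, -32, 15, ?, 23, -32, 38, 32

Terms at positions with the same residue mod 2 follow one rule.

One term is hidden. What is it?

Taking every 2nd term gives 2 separate tracks.
Subsequence A = 7, 8, 15, 23, 38: Fibonacci-style (each term is the sum of the two before it).
Subsequence B = 32, -32, ?, -32, 32: the oscillation 32·(−1)^(n+1).
So the missing entry in subsequence B is 32.

32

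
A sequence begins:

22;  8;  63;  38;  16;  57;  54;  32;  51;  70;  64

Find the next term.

45

Split by position mod 3 into 3 tracks.
Subsequence A: 22, 38, 54, 70 (adding 16 each time).
Subsequence B: 8, 16, 32, 64 (powers of 2).
Subsequence C: 63, 57, 51 (arithmetic, step −6).
The 12th slot belongs to subsequence C; its 4th term is 45.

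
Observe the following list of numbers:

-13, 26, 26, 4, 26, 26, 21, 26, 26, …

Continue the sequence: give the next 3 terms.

38, 26, 26

The slot pattern repeats as ABB (period 3), so there are 2 interleaved tracks.
Subsequence A is -13, 4, 21, which is adding 17 each time.
Subsequence B is 26, 26, 26, 26, 26, 26, which is constant 26.
The 10th slot belongs to subsequence A; its 4th term is 38.
The 11th slot belongs to subsequence B; its 7th term is 26.
Position 12 → subsequence B, term 8 = 26.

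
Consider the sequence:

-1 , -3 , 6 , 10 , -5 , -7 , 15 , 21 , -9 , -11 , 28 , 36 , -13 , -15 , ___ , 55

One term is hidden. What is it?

The slot pattern repeats as AABB (period 4), so there are 2 interleaved tracks.
Track A is -1, -3, -5, -7, -9, -11, -13, -15, which is subtracting 2 each time.
Track B is 6, 10, 15, 21, 28, 36, ?, 55, which is triangular numbers n(n+1)/2 for n = 3, 4, ….
So the missing entry in track B is 45.

45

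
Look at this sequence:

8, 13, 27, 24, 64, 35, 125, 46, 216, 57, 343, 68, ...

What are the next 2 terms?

512, 79

Positions 1, 3, 5, … form one subsequence and positions 2, 4, 6, … form another.
Subsequence A is 8, 27, 64, 125, 216, 343, which is perfect cubes starting at 2³.
Subsequence B is 13, 24, 35, 46, 57, 68, which is adding 11 each time.
Position 13 falls in subsequence A as its term 7, giving 512.
Position 14 falls in subsequence B as its term 7, giving 79.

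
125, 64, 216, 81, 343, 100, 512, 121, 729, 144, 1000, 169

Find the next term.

The terms cycle through 2 interleaved subsequences.
Stream A = 125, 216, 343, 512, 729, 1000: perfect cubes starting at 5³.
Stream B = 64, 81, 100, 121, 144, 169: consecutive squares n² from n = 8.
Term 13 comes from stream A (its 7th entry): 1331.

1331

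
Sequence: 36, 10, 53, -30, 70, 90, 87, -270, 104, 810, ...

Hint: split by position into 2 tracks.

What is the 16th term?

Positions 1, 3, 5, … form one subsequence and positions 2, 4, 6, … form another.
Track A = 36, 53, 70, 87, 104: arithmetic with common difference +17.
Track B = 10, -30, 90, -270, 810: multiplying by -3 each time.
Position 16 falls in track B as its term 8, giving -21870.

-21870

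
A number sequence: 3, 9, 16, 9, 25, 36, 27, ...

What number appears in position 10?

81

The slot pattern repeats as ABB (period 3), so there are 2 interleaved tracks.
Track A: 3, 9, 27 (powers of 3).
Track B: 9, 16, 25, 36 (the squares 3², 4², 5², …).
Term 10 comes from track A (its 4th entry): 81.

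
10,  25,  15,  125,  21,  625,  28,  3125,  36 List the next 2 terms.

Odd-indexed and even-indexed terms follow separate rules.
Stream A: 10, 15, 21, 28, 36. Triangular numbers n(n+1)/2 for n = 4, 5, ….
Stream B: 25, 125, 625, 3125. Successive powers of 5.
The 10th slot belongs to stream B; its 5th term is 15625.
Position 11 → stream A, term 6 = 45.

15625, 45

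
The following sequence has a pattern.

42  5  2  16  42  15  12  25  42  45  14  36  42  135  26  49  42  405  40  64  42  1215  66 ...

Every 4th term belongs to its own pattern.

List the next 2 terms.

The terms cycle through 4 interleaved subsequences.
Subsequence A = 42, 42, 42, 42, 42, 42: always 42.
Subsequence B = 5, 15, 45, 135, 405, 1215: multiplying by 3 each time.
Subsequence C = 2, 12, 14, 26, 40, 66: each term equals the sum of the previous two.
Subsequence D = 16, 25, 36, 49, 64: perfect squares starting at 4².
Position 24 falls in subsequence D as its term 6, giving 81.
Term 25 comes from subsequence A (its 7th entry): 42.

81, 42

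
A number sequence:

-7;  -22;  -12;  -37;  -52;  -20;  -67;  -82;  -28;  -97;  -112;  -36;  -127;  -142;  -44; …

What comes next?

-157

The slot pattern repeats as AAB (period 3), so there are 2 interleaved tracks.
Track A = -7, -22, -37, -52, -67, -82, -97, -112, -127, -142: subtracting 15 each time.
Track B = -12, -20, -28, -36, -44: subtracting 8 each time.
Position 16 → track A, term 11 = -157.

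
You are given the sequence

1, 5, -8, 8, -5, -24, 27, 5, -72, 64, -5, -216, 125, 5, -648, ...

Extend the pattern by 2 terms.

216, -5

Split by position mod 3 into 3 tracks.
Track A = 1, 8, 27, 64, 125: the cubes 1³, 2³, 3³, ….
Track B = 5, -5, 5, -5, 5: oscillating between 5 and -5.
Track C = -8, -24, -72, -216, -648: a geometric progression (common ratio 3).
Position 16 falls in track A as its term 6, giving 216.
Position 17 falls in track B as its term 6, giving -5.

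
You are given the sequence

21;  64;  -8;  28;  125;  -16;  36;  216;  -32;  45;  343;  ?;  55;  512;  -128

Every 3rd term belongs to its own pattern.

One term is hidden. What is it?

Taking every 3rd term gives 3 separate tracks.
Subsequence A = 21, 28, 36, 45, 55: triangular numbers starting at T_6.
Subsequence B = 64, 125, 216, 343, 512: consecutive cubes n³ from n = 4.
Subsequence C = -8, -16, -32, ?, -128: geometric, ×2 each step.
So the missing entry in subsequence C is -64.

-64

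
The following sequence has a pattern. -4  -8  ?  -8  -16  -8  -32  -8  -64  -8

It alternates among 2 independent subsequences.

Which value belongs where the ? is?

Taking every 2nd term gives 2 separate tracks.
Subsequence A: -4, ?, -16, -32, -64. Geometric, ×2 each step.
Subsequence B: -8, -8, -8, -8, -8. Constant -8.
So the missing entry in subsequence A is -8.

-8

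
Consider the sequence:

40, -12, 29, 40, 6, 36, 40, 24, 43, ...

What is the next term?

Read the sequence 3 terms at a time; column i is its own pattern.
Stream A is 40, 40, 40, which is the constant sequence 40.
Stream B is -12, 6, 24, which is linear: a_n = -30 + 18·n.
Stream C is 29, 36, 43, which is adding 7 each time.
Term 10 comes from stream A (its 4th entry): 40.

40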